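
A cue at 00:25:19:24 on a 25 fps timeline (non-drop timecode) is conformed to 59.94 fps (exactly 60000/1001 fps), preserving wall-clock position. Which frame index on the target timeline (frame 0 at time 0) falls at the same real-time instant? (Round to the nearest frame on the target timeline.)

Source frame index: (0×3600 + 25×60 + 19) × 25 + 24 = 37999.
Real time: 37999 / (25) = 37999/25 s.
Target frame: (37999/25) × (60000/1001) = 7015200/77 ≈ 91106.494 → 91106.

frame 91106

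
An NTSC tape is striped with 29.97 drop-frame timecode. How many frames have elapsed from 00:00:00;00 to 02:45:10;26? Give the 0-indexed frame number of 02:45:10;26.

297028

Complete 10-minute blocks: 16, each 17982 frames → 287712.
Remaining 5 whole minutes in the current block: 1800 + 4 × 1798 = 8992 frames.
Within the current minute: 10 × 30 + 26 − 2 = 324 (labels ;00/;01 skipped at this minute). Total = 287712 + 8992 + 324 = 297028.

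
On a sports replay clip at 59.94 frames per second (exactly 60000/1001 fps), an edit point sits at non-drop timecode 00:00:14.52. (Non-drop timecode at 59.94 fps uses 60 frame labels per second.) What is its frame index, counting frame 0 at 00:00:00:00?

Total seconds to the label: (0 × 3600 + 0 × 60 + 14) = 14.
Frame index = 14 × 60 + 52 = 892.

892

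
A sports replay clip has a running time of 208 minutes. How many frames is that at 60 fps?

748800 frames

208 min = 12480 s.
Frames = 12480 × 60 = 748800.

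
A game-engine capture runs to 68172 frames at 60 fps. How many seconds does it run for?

Running time = 68172 / (60) = 1136.2 s.

1136.2 seconds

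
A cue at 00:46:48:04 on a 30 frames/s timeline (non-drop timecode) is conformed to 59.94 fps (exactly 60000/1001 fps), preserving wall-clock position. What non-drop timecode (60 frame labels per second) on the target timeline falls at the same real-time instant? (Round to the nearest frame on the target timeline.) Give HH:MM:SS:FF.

Source frame index: (0×3600 + 46×60 + 48) × 30 + 4 = 84244.
Real time: 84244 / (30) = 42122/15 s.
Target frame: (42122/15) × (60000/1001) = 168488000/1001 ≈ 168319.680 → 168320.
At 60 labels/s: frame 168320 → 00:46:45:20.

00:46:45:20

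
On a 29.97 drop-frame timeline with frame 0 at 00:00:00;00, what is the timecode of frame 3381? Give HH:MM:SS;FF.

00:01:52;23

Ten DF minutes hold 17982 frames, so frame 3381 lies in block 0 (frames 0–17981) with 3381 frames into that block.
The block's first minute is 1800 frames and the rest 1798 each; 3381 frames reaches minute 1, so 0 × 18 + 1 × 2 = 2 labels have been skipped so far.
Adding those back, label number 3381 + 2 = 3383 at 30 labels/s is 112 s + 23 f = 0 h 1 min 52 s frame 23, i.e. 00:01:52;23.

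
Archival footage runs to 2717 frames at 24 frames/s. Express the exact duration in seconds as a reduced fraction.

Running time = 2717 ÷ (24) = 2717 × 1/24 = 2717/24 s.

2717/24 seconds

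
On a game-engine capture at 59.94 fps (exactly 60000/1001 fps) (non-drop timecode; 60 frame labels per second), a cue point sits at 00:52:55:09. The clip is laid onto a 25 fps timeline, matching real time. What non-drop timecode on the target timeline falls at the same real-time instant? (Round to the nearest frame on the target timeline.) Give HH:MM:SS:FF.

00:52:58:08

Source frame index: (0×3600 + 52×60 + 55) × 60 + 9 = 190509.
Real time: 190509 / (60000/1001) = 63566503/20000 s.
Target frame: (63566503/20000) × (25) = 63566503/800 ≈ 79458.129 → 79458.
At 25 labels/s: frame 79458 → 00:52:58:08.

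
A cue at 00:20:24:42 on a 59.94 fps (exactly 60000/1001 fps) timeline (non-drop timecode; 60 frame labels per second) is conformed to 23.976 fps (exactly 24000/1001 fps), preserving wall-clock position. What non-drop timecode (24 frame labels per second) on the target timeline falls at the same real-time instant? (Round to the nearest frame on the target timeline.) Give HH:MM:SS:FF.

00:20:24:17

Source frame index: (0×3600 + 20×60 + 24) × 60 + 42 = 73482.
Real time: 73482 / (60000/1001) = 12259247/10000 s.
Target frame: (12259247/10000) × (24000/1001) = 146964/5 ≈ 29392.800 → 29393.
At 24 labels/s: frame 29393 → 00:20:24:17.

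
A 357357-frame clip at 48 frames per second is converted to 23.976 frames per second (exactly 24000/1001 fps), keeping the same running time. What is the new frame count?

178500 frames

Target frames = source frames × (target rate / source rate) = 357357 × (24000/1001)/(48) = 357357 × 500/1001 = 178500.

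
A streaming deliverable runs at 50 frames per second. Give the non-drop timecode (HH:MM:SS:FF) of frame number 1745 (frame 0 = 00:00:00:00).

00:00:34:45

1745 ÷ 50 = 34 full seconds, remainder 45 frames.
34 s = 0 h 0 min 34 s.
Timecode: 00:00:34:45.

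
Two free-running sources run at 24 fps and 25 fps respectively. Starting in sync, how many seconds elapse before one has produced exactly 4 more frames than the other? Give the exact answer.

4 seconds

The gap grows by |25 − 24| = 1 frame per second.
Time for a 4-frame gap: 4 ÷ (1) = 4 s.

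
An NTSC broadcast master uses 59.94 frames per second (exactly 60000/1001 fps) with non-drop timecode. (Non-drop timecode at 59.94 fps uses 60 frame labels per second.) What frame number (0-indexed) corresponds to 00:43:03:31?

155011

Total seconds to the label: (0 × 3600 + 43 × 60 + 3) = 2583.
Frame index = 2583 × 60 + 31 = 155011.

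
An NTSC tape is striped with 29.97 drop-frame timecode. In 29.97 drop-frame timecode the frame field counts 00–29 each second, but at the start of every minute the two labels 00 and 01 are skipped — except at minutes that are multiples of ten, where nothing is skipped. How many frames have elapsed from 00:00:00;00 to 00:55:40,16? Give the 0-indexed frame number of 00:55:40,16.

As if non-drop at 30 labels/s: (0 × 3600 + 55 × 60 + 40) × 30 + 16 = 100216.
Minute boundaries passed: 55; those not divisible by 10: 55 − 5 = 50; dropped labels = 2 × 50 = 100.
Actual frame index = 100216 − 100 = 100116.

100116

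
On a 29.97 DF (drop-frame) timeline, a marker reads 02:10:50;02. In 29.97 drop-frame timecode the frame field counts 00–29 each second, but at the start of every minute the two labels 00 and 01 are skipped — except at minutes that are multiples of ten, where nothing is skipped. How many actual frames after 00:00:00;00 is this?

As if non-drop at 30 labels/s: (2 × 3600 + 10 × 60 + 50) × 30 + 2 = 235502.
Minute boundaries passed: 130; those not divisible by 10: 130 − 13 = 117; dropped labels = 2 × 117 = 234.
Actual frame index = 235502 − 234 = 235268.

235268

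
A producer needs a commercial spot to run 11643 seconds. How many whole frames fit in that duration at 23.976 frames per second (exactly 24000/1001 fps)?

279152 frames

Frames = 11643 × 24000/1001 = 279432000/1001 ≈ 279152.8472.
Complete frames: 279152.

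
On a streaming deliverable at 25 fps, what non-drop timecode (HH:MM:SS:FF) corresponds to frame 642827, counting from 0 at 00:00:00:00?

07:08:33:02

642827 ÷ 25 = 25713 full seconds, remainder 2 frames.
25713 s = 7 h 8 min 33 s.
Timecode: 07:08:33:02.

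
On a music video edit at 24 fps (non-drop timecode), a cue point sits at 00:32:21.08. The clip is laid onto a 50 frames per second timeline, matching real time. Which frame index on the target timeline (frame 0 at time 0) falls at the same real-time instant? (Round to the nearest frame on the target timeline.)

frame 97067

Source frame index: (0×3600 + 32×60 + 21) × 24 + 8 = 46592.
Real time: 46592 / (24) = 5824/3 s.
Target frame: (5824/3) × (50) = 291200/3 ≈ 97066.667 → 97067.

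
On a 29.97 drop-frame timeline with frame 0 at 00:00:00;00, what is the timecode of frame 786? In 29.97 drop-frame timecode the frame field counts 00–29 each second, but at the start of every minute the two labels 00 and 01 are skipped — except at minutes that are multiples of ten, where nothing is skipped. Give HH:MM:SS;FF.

Ten DF minutes hold 17982 frames, so frame 786 lies in block 0 (frames 0–17981) with 786 frames into that block.
The block's first minute is 1800 frames and the rest 1798 each; 786 frames reaches minute 0, so 0 × 18 + 0 × 2 = 0 labels have been skipped so far.
Adding those back, label number 786 + 0 = 786 at 30 labels/s is 26 s + 6 f = 0 h 0 min 26 s frame 6, i.e. 00:00:26;06.

00:00:26;06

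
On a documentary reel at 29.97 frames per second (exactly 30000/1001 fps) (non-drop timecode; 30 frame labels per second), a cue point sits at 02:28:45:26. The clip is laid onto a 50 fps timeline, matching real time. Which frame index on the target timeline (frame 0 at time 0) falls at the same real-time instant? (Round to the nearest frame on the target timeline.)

Source frame index: (2×3600 + 28×60 + 45) × 30 + 26 = 267776.
Real time: 267776 / (30000/1001) = 16752736/1875 s.
Target frame: (16752736/1875) × (50) = 33505472/75 ≈ 446739.627 → 446740.

frame 446740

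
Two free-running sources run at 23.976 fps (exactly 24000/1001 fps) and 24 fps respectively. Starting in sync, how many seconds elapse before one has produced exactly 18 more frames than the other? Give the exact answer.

The gap grows by |24 − 24000/1001| = 24/1001 frames per second.
Time for a 18-frame gap: 18 ÷ (24/1001) = 750.75 s.

750.75 seconds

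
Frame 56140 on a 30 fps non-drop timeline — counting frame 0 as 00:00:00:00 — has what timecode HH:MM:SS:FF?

00:31:11:10

56140 ÷ 30 = 1871 full seconds, remainder 10 frames.
1871 s = 0 h 31 min 11 s.
Timecode: 00:31:11:10.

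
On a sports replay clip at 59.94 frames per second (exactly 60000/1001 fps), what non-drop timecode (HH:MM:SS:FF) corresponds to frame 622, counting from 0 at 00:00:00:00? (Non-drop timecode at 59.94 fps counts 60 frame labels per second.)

622 ÷ 60 = 10 full seconds, remainder 22 frames.
10 s = 0 h 0 min 10 s.
Timecode: 00:00:10:22.

00:00:10:22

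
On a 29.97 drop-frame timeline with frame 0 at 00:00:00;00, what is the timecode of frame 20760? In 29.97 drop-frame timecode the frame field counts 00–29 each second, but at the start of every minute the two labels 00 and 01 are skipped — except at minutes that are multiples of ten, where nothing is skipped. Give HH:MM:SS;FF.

Ten DF minutes hold 17982 frames, so frame 20760 lies in block 1 (frames 17982–35963) with 2778 frames into that block.
The block's first minute is 1800 frames and the rest 1798 each; 2778 frames reaches minute 1, so 1 × 18 + 1 × 2 = 20 labels have been skipped so far.
Adding those back, label number 20760 + 20 = 20780 at 30 labels/s is 692 s + 20 f = 0 h 11 min 32 s frame 20, i.e. 00:11:32;20.

00:11:32;20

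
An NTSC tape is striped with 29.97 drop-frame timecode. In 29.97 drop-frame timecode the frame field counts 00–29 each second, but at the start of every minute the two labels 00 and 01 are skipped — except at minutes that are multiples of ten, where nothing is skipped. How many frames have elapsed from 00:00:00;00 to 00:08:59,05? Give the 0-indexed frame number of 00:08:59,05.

As if non-drop at 30 labels/s: (0 × 3600 + 8 × 60 + 59) × 30 + 5 = 16175.
Minute boundaries passed: 8; those not divisible by 10: 8 − 0 = 8; dropped labels = 2 × 8 = 16.
Actual frame index = 16175 − 16 = 16159.

16159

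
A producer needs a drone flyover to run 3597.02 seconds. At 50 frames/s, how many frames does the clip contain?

Frames = 3597.02 × 50 = 179851.

179851 frames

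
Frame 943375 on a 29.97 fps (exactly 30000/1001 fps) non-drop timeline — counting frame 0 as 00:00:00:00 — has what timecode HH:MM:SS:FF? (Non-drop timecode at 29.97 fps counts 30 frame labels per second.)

08:44:05:25

943375 ÷ 30 = 31445 full seconds, remainder 25 frames.
31445 s = 8 h 44 min 5 s.
Timecode: 08:44:05:25.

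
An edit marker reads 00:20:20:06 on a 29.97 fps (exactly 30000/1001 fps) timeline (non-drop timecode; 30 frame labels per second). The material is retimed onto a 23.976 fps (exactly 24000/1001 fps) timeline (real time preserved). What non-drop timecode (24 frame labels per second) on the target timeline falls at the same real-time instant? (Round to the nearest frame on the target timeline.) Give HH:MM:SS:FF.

Source frame index: (0×3600 + 20×60 + 20) × 30 + 6 = 36606.
Real time: 36606 / (30000/1001) = 6107101/5000 s.
Target frame: (6107101/5000) × (24000/1001) = 146424/5 ≈ 29284.800 → 29285.
At 24 labels/s: frame 29285 → 00:20:20:05.

00:20:20:05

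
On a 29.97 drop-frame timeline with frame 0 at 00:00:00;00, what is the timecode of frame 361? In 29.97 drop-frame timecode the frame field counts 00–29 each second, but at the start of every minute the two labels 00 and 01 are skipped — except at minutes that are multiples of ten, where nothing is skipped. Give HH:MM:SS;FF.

Each 10-minute DF block holds 10 × 60 × 30 − 9 × 2 = 17982 frames. 361 ÷ 17982 → 0 full blocks, remainder 361.
Within the partial block the first minute is 1800 frames and each further minute 1798, so 0 further minute boundaries passed. Total skipped labels = 18 × 0 + 2 × 0 = 0.
Non-drop label index = 361 + 0 = 361; at 30 labels/s that is 00:00:12:01, i.e. DF 00:00:12;01.

00:00:12;01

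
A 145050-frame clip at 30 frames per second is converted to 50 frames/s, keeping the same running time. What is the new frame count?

241750 frames

Frames at target rate = 145050 × (50) / (30) = 241750.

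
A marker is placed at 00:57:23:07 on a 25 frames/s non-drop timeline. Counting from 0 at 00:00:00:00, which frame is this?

86082

Total seconds to the label: (0 × 3600 + 57 × 60 + 23) = 3443.
Frame index = 3443 × 25 + 7 = 86082.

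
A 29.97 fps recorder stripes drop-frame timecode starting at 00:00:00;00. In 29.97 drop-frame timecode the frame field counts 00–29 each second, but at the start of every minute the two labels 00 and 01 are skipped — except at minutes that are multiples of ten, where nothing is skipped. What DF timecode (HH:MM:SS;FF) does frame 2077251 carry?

Ten DF minutes hold 17982 frames, so frame 2077251 lies in block 115 (frames 2067930–2085911) with 9321 frames into that block.
The block's first minute is 1800 frames and the rest 1798 each; 9321 frames reaches minute 5, so 115 × 18 + 5 × 2 = 2080 labels have been skipped so far.
Adding those back, label number 2077251 + 2080 = 2079331 at 30 labels/s is 69311 s + 1 f = 19 h 15 min 11 s frame 1, i.e. 19:15:11;01.

19:15:11;01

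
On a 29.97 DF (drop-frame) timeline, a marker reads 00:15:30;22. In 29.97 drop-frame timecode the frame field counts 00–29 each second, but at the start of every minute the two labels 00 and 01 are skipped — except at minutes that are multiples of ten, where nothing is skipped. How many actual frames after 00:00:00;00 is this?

Complete 10-minute blocks: 1, each 17982 frames → 17982.
Remaining 5 whole minutes in the current block: 1800 + 4 × 1798 = 8992 frames.
Within the current minute: 30 × 30 + 22 − 2 = 920 (labels ;00/;01 skipped at this minute). Total = 17982 + 8992 + 920 = 27894.

27894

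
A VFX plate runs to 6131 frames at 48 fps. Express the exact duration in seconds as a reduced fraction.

6131/48 seconds

Running time = 6131 ÷ (48) = 6131 × 1/48 = 6131/48 s.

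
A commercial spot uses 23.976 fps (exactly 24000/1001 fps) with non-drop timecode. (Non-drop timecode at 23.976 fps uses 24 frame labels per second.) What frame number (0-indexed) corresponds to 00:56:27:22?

81310

Total seconds to the label: (0 × 3600 + 56 × 60 + 27) = 3387.
Frame index = 3387 × 24 + 22 = 81310.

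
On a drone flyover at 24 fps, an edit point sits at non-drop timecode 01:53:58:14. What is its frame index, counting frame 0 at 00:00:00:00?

frame 164126

Total seconds to the label: (1 × 3600 + 53 × 60 + 58) = 6838.
Frame index = 6838 × 24 + 14 = 164126.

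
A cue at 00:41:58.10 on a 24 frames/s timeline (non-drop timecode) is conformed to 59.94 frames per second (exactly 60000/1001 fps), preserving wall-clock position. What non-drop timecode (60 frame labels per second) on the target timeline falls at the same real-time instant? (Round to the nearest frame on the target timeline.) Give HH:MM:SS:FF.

Source frame index: (0×3600 + 41×60 + 58) × 24 + 10 = 60442.
Real time: 60442 / (24) = 30221/12 s.
Target frame: (30221/12) × (60000/1001) = 151105000/1001 ≈ 150954.046 → 150954.
At 60 labels/s: frame 150954 → 00:41:55:54.

00:41:55:54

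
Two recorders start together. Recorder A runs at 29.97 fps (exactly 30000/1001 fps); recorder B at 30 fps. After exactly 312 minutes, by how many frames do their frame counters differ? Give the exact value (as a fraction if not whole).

312 min = 18720 s.
A emits 30000/1001 × 18720 = 43200000/77 frames; B emits 30 × 18720 = 561600.
Difference = 43200/77 frames (≈ 561.0390); B is ahead of A.

43200/77 frames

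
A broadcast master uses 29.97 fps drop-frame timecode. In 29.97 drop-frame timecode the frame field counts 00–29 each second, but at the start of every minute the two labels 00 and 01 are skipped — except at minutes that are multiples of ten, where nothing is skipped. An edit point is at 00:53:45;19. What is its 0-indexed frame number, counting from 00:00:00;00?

96673

Complete 10-minute blocks: 5, each 17982 frames → 89910.
Remaining 3 whole minutes in the current block: 1800 + 2 × 1798 = 5396 frames.
Within the current minute: 45 × 30 + 19 − 2 = 1367 (labels ;00/;01 skipped at this minute). Total = 89910 + 5396 + 1367 = 96673.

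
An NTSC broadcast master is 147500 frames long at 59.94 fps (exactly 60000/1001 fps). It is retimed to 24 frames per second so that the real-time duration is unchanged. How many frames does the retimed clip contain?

59059 frames

Target frames = source frames × (target rate / source rate) = 147500 × (24)/(60000/1001) = 147500 × 1001/2500 = 59059.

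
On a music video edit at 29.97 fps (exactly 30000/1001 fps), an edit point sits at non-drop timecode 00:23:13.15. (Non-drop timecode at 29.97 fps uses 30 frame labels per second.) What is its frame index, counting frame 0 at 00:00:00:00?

41805

Total seconds to the label: (0 × 3600 + 23 × 60 + 13) = 1393.
Frame index = 1393 × 30 + 15 = 41805.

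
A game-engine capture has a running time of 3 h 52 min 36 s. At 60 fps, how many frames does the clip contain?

837360 frames

3 h 52 min 36 s = 13956 s.
Frames = 13956 × 60 = 837360.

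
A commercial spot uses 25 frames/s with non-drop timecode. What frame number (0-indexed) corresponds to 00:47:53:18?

frame 71843

Total seconds to the label: (0 × 3600 + 47 × 60 + 53) = 2873.
Frame index = 2873 × 25 + 18 = 71843.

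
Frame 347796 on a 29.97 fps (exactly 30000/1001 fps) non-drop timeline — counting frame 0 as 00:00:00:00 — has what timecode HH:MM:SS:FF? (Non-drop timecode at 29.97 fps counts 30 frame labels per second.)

347796 ÷ 30 = 11593 full seconds, remainder 6 frames.
11593 s = 3 h 13 min 13 s.
Timecode: 03:13:13:06.

03:13:13:06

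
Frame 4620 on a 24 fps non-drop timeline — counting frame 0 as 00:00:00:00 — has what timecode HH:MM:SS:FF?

4620 ÷ 24 = 192 full seconds, remainder 12 frames.
192 s = 0 h 3 min 12 s.
Timecode: 00:03:12:12.

00:03:12:12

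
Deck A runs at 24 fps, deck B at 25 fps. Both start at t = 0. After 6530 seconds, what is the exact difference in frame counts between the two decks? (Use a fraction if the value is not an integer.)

6530 frames

A emits 24 × 6530 = 156720 frames; B emits 25 × 6530 = 163250.
Difference = 6530 frames; B is ahead of A.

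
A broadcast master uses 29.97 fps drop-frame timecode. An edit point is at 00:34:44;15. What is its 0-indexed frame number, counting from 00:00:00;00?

Complete 10-minute blocks: 3, each 17982 frames → 53946.
Remaining 4 whole minutes in the current block: 1800 + 3 × 1798 = 7194 frames.
Within the current minute: 44 × 30 + 15 − 2 = 1333 (labels ;00/;01 skipped at this minute). Total = 53946 + 7194 + 1333 = 62473.

62473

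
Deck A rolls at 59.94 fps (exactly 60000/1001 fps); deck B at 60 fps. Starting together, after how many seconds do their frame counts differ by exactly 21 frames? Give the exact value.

The gap grows by |60 − 60000/1001| = 60/1001 frames per second.
Time for a 21-frame gap: 21 ÷ (60/1001) = 350.35 s.

350.35 seconds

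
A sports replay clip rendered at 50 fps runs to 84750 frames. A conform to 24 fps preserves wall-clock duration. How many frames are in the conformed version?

Target frames = source frames × (target rate / source rate) = 84750 × (24)/(50) = 84750 × 12/25 = 40680.

40680 frames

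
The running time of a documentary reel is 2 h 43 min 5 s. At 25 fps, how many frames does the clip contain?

2 h 43 min 5 s = 9785 s.
Frames = 9785 × 25 = 244625.

244625 frames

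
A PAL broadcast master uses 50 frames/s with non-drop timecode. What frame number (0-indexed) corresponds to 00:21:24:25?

Total seconds to the label: (0 × 3600 + 21 × 60 + 24) = 1284.
Frame index = 1284 × 50 + 25 = 64225.

frame 64225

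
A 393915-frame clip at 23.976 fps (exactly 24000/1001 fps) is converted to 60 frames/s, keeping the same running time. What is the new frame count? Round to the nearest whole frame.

Frames at target rate = 393915 × (60) / (24000/1001) = 78861783/80 ≈ 985772.287.
Nearest whole frame: 985772.

985772 frames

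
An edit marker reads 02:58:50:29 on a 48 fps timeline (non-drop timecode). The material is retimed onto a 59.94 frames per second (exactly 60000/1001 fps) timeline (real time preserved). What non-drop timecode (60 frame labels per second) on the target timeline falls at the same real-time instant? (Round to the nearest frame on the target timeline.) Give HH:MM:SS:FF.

Source frame index: (2×3600 + 58×60 + 50) × 48 + 29 = 515069.
Real time: 515069 / (48) = 515069/48 s.
Target frame: (515069/48) × (60000/1001) = 643836250/1001 ≈ 643193.057 → 643193.
At 60 labels/s: frame 643193 → 02:58:39:53.

02:58:39:53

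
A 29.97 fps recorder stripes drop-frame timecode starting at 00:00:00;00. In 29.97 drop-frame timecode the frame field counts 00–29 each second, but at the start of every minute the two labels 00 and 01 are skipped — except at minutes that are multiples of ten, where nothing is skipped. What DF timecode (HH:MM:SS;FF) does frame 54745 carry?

00:30:26;19

Each 10-minute DF block holds 10 × 60 × 30 − 9 × 2 = 17982 frames. 54745 ÷ 17982 → 3 full blocks, remainder 799.
Within the partial block the first minute is 1800 frames and each further minute 1798, so 0 further minute boundaries passed. Total skipped labels = 18 × 3 + 2 × 0 = 54.
Non-drop label index = 54745 + 54 = 54799; at 30 labels/s that is 00:30:26:19, i.e. DF 00:30:26;19.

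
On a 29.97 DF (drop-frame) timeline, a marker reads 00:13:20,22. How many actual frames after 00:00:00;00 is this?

23998

As if non-drop at 30 labels/s: (0 × 3600 + 13 × 60 + 20) × 30 + 22 = 24022.
Minute boundaries passed: 13; those not divisible by 10: 13 − 1 = 12; dropped labels = 2 × 12 = 24.
Actual frame index = 24022 − 24 = 23998.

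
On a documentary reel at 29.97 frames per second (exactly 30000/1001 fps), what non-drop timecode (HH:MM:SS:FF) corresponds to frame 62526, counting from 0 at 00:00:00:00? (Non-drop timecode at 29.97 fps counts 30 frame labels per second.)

62526 ÷ 30 = 2084 full seconds, remainder 6 frames.
2084 s = 0 h 34 min 44 s.
Timecode: 00:34:44:06.

00:34:44:06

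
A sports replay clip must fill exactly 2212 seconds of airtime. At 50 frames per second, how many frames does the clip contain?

Frames = 2212 × 50 = 110600.

110600 frames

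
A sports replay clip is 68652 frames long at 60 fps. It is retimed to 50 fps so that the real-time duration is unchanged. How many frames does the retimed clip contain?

Target frames = source frames × (target rate / source rate) = 68652 × (50)/(60) = 68652 × 5/6 = 57210.

57210 frames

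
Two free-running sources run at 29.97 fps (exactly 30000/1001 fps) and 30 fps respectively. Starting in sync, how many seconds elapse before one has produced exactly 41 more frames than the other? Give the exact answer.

41041/30 seconds

The gap grows by |30 − 30000/1001| = 30/1001 frames per second.
Time for a 41-frame gap: 41 ÷ (30/1001) = 41041/30 s.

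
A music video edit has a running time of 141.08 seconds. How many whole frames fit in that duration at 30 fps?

4232 frames

Frames = 141.08 × 30 = 21162/5 ≈ 4232.4000.
Complete frames: 4232.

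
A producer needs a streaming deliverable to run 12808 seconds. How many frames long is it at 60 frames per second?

768480 frames

Frames = 12808 × 60 = 768480.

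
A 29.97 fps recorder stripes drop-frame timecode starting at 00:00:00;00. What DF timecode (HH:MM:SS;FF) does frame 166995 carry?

01:32:52;01

Each 10-minute DF block holds 10 × 60 × 30 − 9 × 2 = 17982 frames. 166995 ÷ 17982 → 9 full blocks, remainder 5157.
Within the partial block the first minute is 1800 frames and each further minute 1798, so 2 further minute boundaries passed. Total skipped labels = 18 × 9 + 2 × 2 = 166.
Non-drop label index = 166995 + 166 = 167161; at 30 labels/s that is 01:32:52:01, i.e. DF 01:32:52;01.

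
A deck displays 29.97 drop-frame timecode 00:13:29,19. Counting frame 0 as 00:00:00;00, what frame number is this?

24265

As if non-drop at 30 labels/s: (0 × 3600 + 13 × 60 + 29) × 30 + 19 = 24289.
Minute boundaries passed: 13; those not divisible by 10: 13 − 1 = 12; dropped labels = 2 × 12 = 24.
Actual frame index = 24289 − 24 = 24265.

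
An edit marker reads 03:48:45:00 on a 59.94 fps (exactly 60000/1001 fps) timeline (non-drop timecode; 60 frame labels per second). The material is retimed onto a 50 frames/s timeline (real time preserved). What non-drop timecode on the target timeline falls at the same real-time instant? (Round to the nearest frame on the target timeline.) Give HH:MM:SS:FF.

03:48:58:36

Source frame index: (3×3600 + 48×60 + 45) × 60 + 0 = 823500.
Real time: 823500 / (60000/1001) = 549549/40 s.
Target frame: (549549/40) × (50) = 2747745/4 ≈ 686936.250 → 686936.
At 50 labels/s: frame 686936 → 03:48:58:36.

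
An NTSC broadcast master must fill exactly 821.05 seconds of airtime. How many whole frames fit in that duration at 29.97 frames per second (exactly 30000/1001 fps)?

Frames = 821.05 × 30000/1001 = 24631500/1001 ≈ 24606.8931.
Complete frames: 24606.

24606 frames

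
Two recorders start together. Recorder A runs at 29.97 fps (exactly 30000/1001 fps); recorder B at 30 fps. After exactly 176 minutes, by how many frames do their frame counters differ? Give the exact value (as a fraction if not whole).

176 min = 10560 s.
A emits 30000/1001 × 10560 = 28800000/91 frames; B emits 30 × 10560 = 316800.
Difference = 28800/91 frames (≈ 316.4835); B is ahead of A.

28800/91 frames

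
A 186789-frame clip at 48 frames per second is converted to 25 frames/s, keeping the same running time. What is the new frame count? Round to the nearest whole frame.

97286 frames

Frames at target rate = 186789 × (25) / (48) = 1556575/16 ≈ 97285.938.
Nearest whole frame: 97286.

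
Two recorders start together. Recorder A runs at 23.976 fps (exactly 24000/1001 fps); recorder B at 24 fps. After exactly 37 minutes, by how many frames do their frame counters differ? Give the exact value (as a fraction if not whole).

37 min = 2220 s.
A emits 24000/1001 × 2220 = 53280000/1001 frames; B emits 24 × 2220 = 53280.
Difference = 53280/1001 frames (≈ 53.2268); B is ahead of A.

53280/1001 frames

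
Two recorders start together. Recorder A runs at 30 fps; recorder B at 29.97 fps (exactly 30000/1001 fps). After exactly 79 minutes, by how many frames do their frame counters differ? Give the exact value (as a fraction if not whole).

79 min = 4740 s.
A emits 30 × 4740 = 142200 frames; B emits 30000/1001 × 4740 = 142200000/1001.
Difference = 142200/1001 frames (≈ 142.0579); B is behind A.

142200/1001 frames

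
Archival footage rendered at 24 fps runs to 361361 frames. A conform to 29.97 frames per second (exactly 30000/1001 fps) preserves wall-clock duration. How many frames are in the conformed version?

Target frames = source frames × (target rate / source rate) = 361361 × (30000/1001)/(24) = 361361 × 1250/1001 = 451250.

451250 frames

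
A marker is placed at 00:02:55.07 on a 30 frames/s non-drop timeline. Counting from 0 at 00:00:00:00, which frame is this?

Total seconds to the label: (0 × 3600 + 2 × 60 + 55) = 175.
Frame index = 175 × 30 + 7 = 5257.

frame 5257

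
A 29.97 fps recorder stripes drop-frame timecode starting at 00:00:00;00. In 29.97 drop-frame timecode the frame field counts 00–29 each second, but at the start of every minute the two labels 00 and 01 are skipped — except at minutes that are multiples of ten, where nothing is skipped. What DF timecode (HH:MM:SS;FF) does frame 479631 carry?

04:26:43;21

Each 10-minute DF block holds 10 × 60 × 30 − 9 × 2 = 17982 frames. 479631 ÷ 17982 → 26 full blocks, remainder 12099.
Within the partial block the first minute is 1800 frames and each further minute 1798, so 6 further minute boundaries passed. Total skipped labels = 18 × 26 + 2 × 6 = 480.
Non-drop label index = 479631 + 480 = 480111; at 30 labels/s that is 04:26:43:21, i.e. DF 04:26:43;21.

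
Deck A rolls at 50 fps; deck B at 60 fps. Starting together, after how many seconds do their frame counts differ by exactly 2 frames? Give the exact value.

The gap grows by |60 − 50| = 10 frames per second.
Time for a 2-frame gap: 2 ÷ (10) = 0.2 s.

0.2 seconds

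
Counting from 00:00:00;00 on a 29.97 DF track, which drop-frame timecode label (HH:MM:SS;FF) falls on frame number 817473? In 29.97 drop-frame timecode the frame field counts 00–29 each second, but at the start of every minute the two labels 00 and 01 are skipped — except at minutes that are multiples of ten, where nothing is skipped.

07:34:36;11

Ten DF minutes hold 17982 frames, so frame 817473 lies in block 45 (frames 809190–827171) with 8283 frames into that block.
The block's first minute is 1800 frames and the rest 1798 each; 8283 frames reaches minute 4, so 45 × 18 + 4 × 2 = 818 labels have been skipped so far.
Adding those back, label number 817473 + 818 = 818291 at 30 labels/s is 27276 s + 11 f = 7 h 34 min 36 s frame 11, i.e. 07:34:36;11.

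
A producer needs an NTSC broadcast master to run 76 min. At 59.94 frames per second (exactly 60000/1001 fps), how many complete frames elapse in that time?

76 min = 4560 s.
Frames = 4560 × 60000/1001 = 273600000/1001 ≈ 273326.6733.
Complete frames: 273326.

273326 frames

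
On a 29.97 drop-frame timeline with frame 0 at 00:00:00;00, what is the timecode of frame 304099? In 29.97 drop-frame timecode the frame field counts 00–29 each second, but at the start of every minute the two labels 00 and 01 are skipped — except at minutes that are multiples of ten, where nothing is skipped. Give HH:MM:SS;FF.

Each 10-minute DF block holds 10 × 60 × 30 − 9 × 2 = 17982 frames. 304099 ÷ 17982 → 16 full blocks, remainder 16387.
Within the partial block the first minute is 1800 frames and each further minute 1798, so 9 further minute boundaries passed. Total skipped labels = 18 × 16 + 2 × 9 = 306.
Non-drop label index = 304099 + 306 = 304405; at 30 labels/s that is 02:49:06:25, i.e. DF 02:49:06;25.

02:49:06;25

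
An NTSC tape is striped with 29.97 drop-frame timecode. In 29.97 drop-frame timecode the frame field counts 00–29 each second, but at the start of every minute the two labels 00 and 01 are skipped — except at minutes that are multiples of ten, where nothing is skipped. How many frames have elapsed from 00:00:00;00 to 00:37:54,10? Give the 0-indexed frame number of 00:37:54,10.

Complete 10-minute blocks: 3, each 17982 frames → 53946.
Remaining 7 whole minutes in the current block: 1800 + 6 × 1798 = 12588 frames.
Within the current minute: 54 × 30 + 10 − 2 = 1628 (labels ;00/;01 skipped at this minute). Total = 53946 + 12588 + 1628 = 68162.

68162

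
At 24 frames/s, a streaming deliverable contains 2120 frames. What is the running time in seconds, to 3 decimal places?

Running time = 2120 × 1/24 = 265/3 s ≈ 88.333 s.

88.333 seconds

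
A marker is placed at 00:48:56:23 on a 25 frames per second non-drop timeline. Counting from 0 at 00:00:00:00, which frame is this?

Total seconds to the label: (0 × 3600 + 48 × 60 + 56) = 2936.
Frame index = 2936 × 25 + 23 = 73423.

frame 73423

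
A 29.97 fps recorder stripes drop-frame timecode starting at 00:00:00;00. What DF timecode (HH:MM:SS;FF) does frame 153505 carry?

01:25:21;29

Ten DF minutes hold 17982 frames, so frame 153505 lies in block 8 (frames 143856–161837) with 9649 frames into that block.
The block's first minute is 1800 frames and the rest 1798 each; 9649 frames reaches minute 5, so 8 × 18 + 5 × 2 = 154 labels have been skipped so far.
Adding those back, label number 153505 + 154 = 153659 at 30 labels/s is 5121 s + 29 f = 1 h 25 min 21 s frame 29, i.e. 01:25:21;29.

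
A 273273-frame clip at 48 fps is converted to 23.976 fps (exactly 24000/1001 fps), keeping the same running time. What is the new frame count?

136500 frames

Target frames = source frames × (target rate / source rate) = 273273 × (24000/1001)/(48) = 273273 × 500/1001 = 136500.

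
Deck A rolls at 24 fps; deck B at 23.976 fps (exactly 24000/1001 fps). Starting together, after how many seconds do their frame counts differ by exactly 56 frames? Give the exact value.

The gap grows by |24000/1001 − 24| = 24/1001 frames per second.
Time for a 56-frame gap: 56 ÷ (24/1001) = 7007/3 s.

7007/3 seconds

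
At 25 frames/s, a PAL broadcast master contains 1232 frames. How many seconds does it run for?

Running time = 1232 / (25) = 49.28 s.

49.28 seconds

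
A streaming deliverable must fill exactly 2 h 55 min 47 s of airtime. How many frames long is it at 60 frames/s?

632820 frames

2 h 55 min 47 s = 10547 s.
Frames = 10547 × 60 = 632820.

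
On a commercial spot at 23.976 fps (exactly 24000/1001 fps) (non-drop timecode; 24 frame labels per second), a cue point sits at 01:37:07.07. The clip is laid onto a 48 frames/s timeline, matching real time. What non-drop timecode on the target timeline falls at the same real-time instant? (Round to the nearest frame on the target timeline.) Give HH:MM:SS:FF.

Source frame index: (1×3600 + 37×60 + 7) × 24 + 7 = 139855.
Real time: 139855 / (24000/1001) = 27998971/4800 s.
Target frame: (27998971/4800) × (48) = 27998971/100 ≈ 279989.710 → 279990.
At 48 labels/s: frame 279990 → 01:37:13:06.

01:37:13:06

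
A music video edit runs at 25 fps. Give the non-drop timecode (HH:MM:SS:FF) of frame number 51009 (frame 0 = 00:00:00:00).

51009 ÷ 25 = 2040 full seconds, remainder 9 frames.
2040 s = 0 h 34 min 0 s.
Timecode: 00:34:00:09.

00:34:00:09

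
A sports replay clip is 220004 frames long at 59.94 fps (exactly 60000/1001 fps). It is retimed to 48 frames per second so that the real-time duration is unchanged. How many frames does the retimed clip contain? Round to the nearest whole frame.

Frames at target rate = 220004 × (48) / (60000/1001) = 110112002/625 ≈ 176179.203.
Nearest whole frame: 176179.

176179 frames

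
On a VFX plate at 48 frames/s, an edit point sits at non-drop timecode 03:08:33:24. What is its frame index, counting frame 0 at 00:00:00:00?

Total seconds to the label: (3 × 3600 + 8 × 60 + 33) = 11313.
Frame index = 11313 × 48 + 24 = 543048.

frame 543048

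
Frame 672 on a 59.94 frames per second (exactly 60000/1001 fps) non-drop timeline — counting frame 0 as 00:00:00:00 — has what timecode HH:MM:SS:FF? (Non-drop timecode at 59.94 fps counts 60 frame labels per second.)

672 ÷ 60 = 11 full seconds, remainder 12 frames.
11 s = 0 h 0 min 11 s.
Timecode: 00:00:11:12.

00:00:11:12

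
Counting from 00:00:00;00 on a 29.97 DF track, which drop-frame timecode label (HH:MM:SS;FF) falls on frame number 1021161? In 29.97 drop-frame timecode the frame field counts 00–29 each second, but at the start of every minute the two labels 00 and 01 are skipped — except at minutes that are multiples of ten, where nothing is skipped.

09:27:52;23

Each 10-minute DF block holds 10 × 60 × 30 − 9 × 2 = 17982 frames. 1021161 ÷ 17982 → 56 full blocks, remainder 14169.
Within the partial block the first minute is 1800 frames and each further minute 1798, so 7 further minute boundaries passed. Total skipped labels = 18 × 56 + 2 × 7 = 1022.
Non-drop label index = 1021161 + 1022 = 1022183; at 30 labels/s that is 09:27:52:23, i.e. DF 09:27:52;23.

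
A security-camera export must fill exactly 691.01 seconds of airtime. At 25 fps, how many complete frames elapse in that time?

Frames = 691.01 × 25 = 69101/4 ≈ 17275.2500.
Complete frames: 17275.

17275 frames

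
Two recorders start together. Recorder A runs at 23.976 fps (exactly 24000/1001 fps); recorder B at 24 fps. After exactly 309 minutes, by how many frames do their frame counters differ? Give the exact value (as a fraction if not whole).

444960/1001 frames

309 min = 18540 s.
A emits 24000/1001 × 18540 = 444960000/1001 frames; B emits 24 × 18540 = 444960.
Difference = 444960/1001 frames (≈ 444.5155); B is ahead of A.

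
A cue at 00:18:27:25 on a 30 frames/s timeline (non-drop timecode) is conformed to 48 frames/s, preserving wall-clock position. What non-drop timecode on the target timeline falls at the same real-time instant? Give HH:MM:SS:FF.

Source frame index: (0×3600 + 18×60 + 27) × 30 + 25 = 33235.
Real time: 33235 / (30) = 6647/6 s.
Target frame: (6647/6) × (48) = 53176.
At 48 labels/s: frame 53176 → 00:18:27:40.

00:18:27:40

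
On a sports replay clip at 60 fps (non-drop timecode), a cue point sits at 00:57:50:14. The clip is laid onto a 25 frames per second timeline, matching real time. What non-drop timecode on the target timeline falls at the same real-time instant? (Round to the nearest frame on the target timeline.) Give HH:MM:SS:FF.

Source frame index: (0×3600 + 57×60 + 50) × 60 + 14 = 208214.
Real time: 208214 / (60) = 104107/30 s.
Target frame: (104107/30) × (25) = 520535/6 ≈ 86755.833 → 86756.
At 25 labels/s: frame 86756 → 00:57:50:06.

00:57:50:06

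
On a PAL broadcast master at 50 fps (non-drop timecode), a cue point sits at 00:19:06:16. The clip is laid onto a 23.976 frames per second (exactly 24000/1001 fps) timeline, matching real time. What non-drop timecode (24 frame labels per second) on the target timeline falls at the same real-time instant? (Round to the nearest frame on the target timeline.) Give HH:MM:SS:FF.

Source frame index: (0×3600 + 19×60 + 6) × 50 + 16 = 57316.
Real time: 57316 / (50) = 28658/25 s.
Target frame: (28658/25) × (24000/1001) = 3930240/143 ≈ 27484.196 → 27484.
At 24 labels/s: frame 27484 → 00:19:05:04.

00:19:05:04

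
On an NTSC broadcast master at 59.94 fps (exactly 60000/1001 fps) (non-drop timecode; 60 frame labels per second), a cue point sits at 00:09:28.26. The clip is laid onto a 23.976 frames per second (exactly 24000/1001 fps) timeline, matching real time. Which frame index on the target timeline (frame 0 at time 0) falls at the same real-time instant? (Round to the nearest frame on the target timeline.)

frame 13642

Source frame index: (0×3600 + 9×60 + 28) × 60 + 26 = 34106.
Real time: 34106 / (60000/1001) = 17070053/30000 s.
Target frame: (17070053/30000) × (24000/1001) = 68212/5 ≈ 13642.400 → 13642.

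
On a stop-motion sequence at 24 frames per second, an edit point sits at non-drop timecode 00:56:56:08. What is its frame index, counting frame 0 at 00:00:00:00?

Total seconds to the label: (0 × 3600 + 56 × 60 + 56) = 3416.
Frame index = 3416 × 24 + 8 = 81992.

frame 81992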